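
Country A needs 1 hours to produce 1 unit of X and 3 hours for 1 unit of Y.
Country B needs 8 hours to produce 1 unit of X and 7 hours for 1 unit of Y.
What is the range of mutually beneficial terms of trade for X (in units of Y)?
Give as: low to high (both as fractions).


Opportunity cost of X for Country A = hours_X / hours_Y = 1/3 = 1/3 units of Y
Opportunity cost of X for Country B = hours_X / hours_Y = 8/7 = 8/7 units of Y
Terms of trade must be between the two opportunity costs.
Range: 1/3 to 8/7

1/3 to 8/7


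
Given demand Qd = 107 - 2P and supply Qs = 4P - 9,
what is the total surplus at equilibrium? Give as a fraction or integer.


Find equilibrium: 107 - 2P = 4P - 9
107 + 9 = 6P
P* = 116/6 = 58/3
Q* = 4*58/3 - 9 = 205/3
Inverse demand: P = 107/2 - Q/2, so P_max = 107/2
Inverse supply: P = 9/4 + Q/4, so P_min = 9/4
CS = (1/2) * 205/3 * (107/2 - 58/3) = 42025/36
PS = (1/2) * 205/3 * (58/3 - 9/4) = 42025/72
TS = CS + PS = 42025/36 + 42025/72 = 42025/24

42025/24


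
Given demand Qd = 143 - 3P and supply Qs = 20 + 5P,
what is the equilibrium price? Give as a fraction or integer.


At equilibrium, Qd = Qs.
143 - 3P = 20 + 5P
143 - 20 = 3P + 5P
123 = 8P
P* = 123/8 = 123/8

123/8


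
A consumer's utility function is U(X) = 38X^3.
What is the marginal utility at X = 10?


MU = dU/dX = 38*3*X^(3-1)
MU = 114*X^2
At X = 10:
MU = 114 * 10^2
MU = 114 * 100 = 11400

11400


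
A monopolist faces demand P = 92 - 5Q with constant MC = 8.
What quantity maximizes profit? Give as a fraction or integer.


TR = P*Q = (92 - 5Q)Q = 92Q - 5Q^2
MR = dTR/dQ = 92 - 10Q
Set MR = MC:
92 - 10Q = 8
84 = 10Q
Q* = 84/10 = 42/5

42/5


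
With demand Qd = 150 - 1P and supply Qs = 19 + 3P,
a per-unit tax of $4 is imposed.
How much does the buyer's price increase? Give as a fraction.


With a per-unit tax, the buyer's price increase depends on relative slopes.
Supply slope: d = 3, Demand slope: b = 1
Buyer's price increase = d * tax / (b + d)
= 3 * 4 / (1 + 3)
= 12 / 4 = 3

3


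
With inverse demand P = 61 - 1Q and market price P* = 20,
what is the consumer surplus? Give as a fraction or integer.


Maximum willingness to pay (at Q=0): P_max = 61
Quantity demanded at P* = 20:
Q* = (61 - 20)/1 = 41
CS = (1/2) * Q* * (P_max - P*)
CS = (1/2) * 41 * (61 - 20)
CS = (1/2) * 41 * 41 = 1681/2

1681/2


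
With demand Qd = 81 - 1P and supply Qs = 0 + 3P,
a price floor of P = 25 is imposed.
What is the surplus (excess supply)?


At P = 25:
Qd = 81 - 1*25 = 56
Qs = 0 + 3*25 = 75
Surplus = Qs - Qd = 75 - 56 = 19

19


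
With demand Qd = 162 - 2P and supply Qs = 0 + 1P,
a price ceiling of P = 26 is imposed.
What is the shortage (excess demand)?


At P = 26:
Qd = 162 - 2*26 = 110
Qs = 0 + 1*26 = 26
Shortage = Qd - Qs = 110 - 26 = 84

84


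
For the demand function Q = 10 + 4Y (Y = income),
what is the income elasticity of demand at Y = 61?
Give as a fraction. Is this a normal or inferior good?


dQ/dY = 4
At Y = 61: Q = 10 + 4*61 = 254
Ey = (dQ/dY)(Y/Q) = 4 * 61 / 254 = 122/127
Since Ey > 0, this is a normal good.

122/127 (normal good)


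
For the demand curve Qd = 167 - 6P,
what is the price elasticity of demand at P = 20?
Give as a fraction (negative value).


dQ/dP = -6
At P = 20: Q = 167 - 6*20 = 47
E = (dQ/dP)(P/Q) = (-6)(20/47) = -120/47

-120/47


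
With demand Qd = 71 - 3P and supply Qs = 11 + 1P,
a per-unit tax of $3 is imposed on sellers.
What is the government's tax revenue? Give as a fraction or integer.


With tax on sellers, new supply: Qs' = 11 + 1(P - 3)
= 8 + 1P
New equilibrium quantity:
Q_new = 95/4
Tax revenue = tax * Q_new = 3 * 95/4 = 285/4

285/4


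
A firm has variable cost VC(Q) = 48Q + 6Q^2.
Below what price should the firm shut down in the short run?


AVC(Q) = VC(Q)/Q = 48 + 6Q
AVC is increasing in Q, so minimum AVC is at Q -> 0+.
Min AVC = 48
The firm should shut down if P < 48.

48


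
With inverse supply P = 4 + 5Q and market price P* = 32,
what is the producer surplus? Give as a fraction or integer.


Minimum supply price (at Q=0): P_min = 4
Quantity supplied at P* = 32:
Q* = (32 - 4)/5 = 28/5
PS = (1/2) * Q* * (P* - P_min)
PS = (1/2) * 28/5 * (32 - 4)
PS = (1/2) * 28/5 * 28 = 392/5

392/5


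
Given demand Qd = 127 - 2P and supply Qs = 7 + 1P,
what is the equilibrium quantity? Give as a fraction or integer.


First find equilibrium price:
127 - 2P = 7 + 1P
P* = 120/3 = 40
Then substitute into demand:
Q* = 127 - 2 * 40 = 47

47


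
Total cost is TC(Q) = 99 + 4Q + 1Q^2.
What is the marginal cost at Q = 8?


MC = dTC/dQ = 4 + 2*1*Q
At Q = 8:
MC = 4 + 2*8
MC = 4 + 16 = 20

20


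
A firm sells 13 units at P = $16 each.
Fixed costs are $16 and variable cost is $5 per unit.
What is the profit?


Total Revenue = P * Q = 16 * 13 = $208
Total Cost = FC + VC*Q = 16 + 5*13 = $81
Profit = TR - TC = 208 - 81 = $127

$127


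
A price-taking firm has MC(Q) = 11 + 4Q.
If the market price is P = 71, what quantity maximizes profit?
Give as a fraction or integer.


In perfect competition, profit is maximized where P = MC.
71 = 11 + 4Q
60 = 4Q
Q* = 60/4 = 15

15


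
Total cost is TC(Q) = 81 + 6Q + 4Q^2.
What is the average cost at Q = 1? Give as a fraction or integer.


TC(1) = 81 + 6*1 + 4*1^2
TC(1) = 81 + 6 + 4 = 91
AC = TC/Q = 91/1 = 91

91


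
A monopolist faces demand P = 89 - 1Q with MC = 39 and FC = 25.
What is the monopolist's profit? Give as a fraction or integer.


MR = MC: 89 - 2Q = 39
Q* = 25
P* = 89 - 1*25 = 64
Profit = (P* - MC)*Q* - FC
= (64 - 39)*25 - 25
= 25*25 - 25
= 625 - 25 = 600

600


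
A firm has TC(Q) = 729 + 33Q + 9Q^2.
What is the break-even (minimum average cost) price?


AC(Q) = 729/Q + 33 + 9Q
To minimize: dAC/dQ = -729/Q^2 + 9 = 0
Q^2 = 729/9 = 81
Q* = 9
Min AC = 729/9 + 33 + 9*9
Min AC = 81 + 33 + 81 = 195

195


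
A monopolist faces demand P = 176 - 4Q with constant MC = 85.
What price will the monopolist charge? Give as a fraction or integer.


MR = 176 - 8Q
Set MR = MC: 176 - 8Q = 85
Q* = 91/8
Substitute into demand:
P* = 176 - 4*91/8 = 261/2

261/2


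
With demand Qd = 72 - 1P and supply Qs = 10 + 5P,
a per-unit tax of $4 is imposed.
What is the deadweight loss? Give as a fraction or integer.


Pre-tax equilibrium quantity: Q* = 185/3
Post-tax equilibrium quantity: Q_tax = 175/3
Reduction in quantity: Q* - Q_tax = 10/3
DWL = (1/2) * tax * (Q* - Q_tax)
DWL = (1/2) * 4 * 10/3 = 20/3

20/3


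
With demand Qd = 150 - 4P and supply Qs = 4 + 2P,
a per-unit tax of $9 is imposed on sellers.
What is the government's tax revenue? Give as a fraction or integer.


With tax on sellers, new supply: Qs' = 4 + 2(P - 9)
= 2P - 14
New equilibrium quantity:
Q_new = 122/3
Tax revenue = tax * Q_new = 9 * 122/3 = 366

366


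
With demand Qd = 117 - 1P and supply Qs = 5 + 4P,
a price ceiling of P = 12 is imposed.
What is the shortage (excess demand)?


At P = 12:
Qd = 117 - 1*12 = 105
Qs = 5 + 4*12 = 53
Shortage = Qd - Qs = 105 - 53 = 52

52


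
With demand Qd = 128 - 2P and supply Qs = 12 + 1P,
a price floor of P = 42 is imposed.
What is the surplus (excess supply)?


At P = 42:
Qd = 128 - 2*42 = 44
Qs = 12 + 1*42 = 54
Surplus = Qs - Qd = 54 - 44 = 10

10


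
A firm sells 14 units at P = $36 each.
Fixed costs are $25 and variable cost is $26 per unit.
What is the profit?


Total Revenue = P * Q = 36 * 14 = $504
Total Cost = FC + VC*Q = 25 + 26*14 = $389
Profit = TR - TC = 504 - 389 = $115

$115


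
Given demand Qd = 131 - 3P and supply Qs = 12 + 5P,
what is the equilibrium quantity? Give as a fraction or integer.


First find equilibrium price:
131 - 3P = 12 + 5P
P* = 119/8 = 119/8
Then substitute into demand:
Q* = 131 - 3 * 119/8 = 691/8

691/8


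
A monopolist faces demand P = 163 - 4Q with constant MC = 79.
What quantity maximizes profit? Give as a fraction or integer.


TR = P*Q = (163 - 4Q)Q = 163Q - 4Q^2
MR = dTR/dQ = 163 - 8Q
Set MR = MC:
163 - 8Q = 79
84 = 8Q
Q* = 84/8 = 21/2

21/2


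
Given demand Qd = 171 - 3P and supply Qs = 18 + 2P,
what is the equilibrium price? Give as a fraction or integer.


At equilibrium, Qd = Qs.
171 - 3P = 18 + 2P
171 - 18 = 3P + 2P
153 = 5P
P* = 153/5 = 153/5

153/5


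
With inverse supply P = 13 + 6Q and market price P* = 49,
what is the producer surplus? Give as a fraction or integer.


Minimum supply price (at Q=0): P_min = 13
Quantity supplied at P* = 49:
Q* = (49 - 13)/6 = 6
PS = (1/2) * Q* * (P* - P_min)
PS = (1/2) * 6 * (49 - 13)
PS = (1/2) * 6 * 36 = 108

108


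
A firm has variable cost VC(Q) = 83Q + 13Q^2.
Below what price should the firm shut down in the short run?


AVC(Q) = VC(Q)/Q = 83 + 13Q
AVC is increasing in Q, so minimum AVC is at Q -> 0+.
Min AVC = 83
The firm should shut down if P < 83.

83


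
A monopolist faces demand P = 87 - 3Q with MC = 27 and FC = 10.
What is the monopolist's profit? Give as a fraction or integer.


MR = MC: 87 - 6Q = 27
Q* = 10
P* = 87 - 3*10 = 57
Profit = (P* - MC)*Q* - FC
= (57 - 27)*10 - 10
= 30*10 - 10
= 300 - 10 = 290

290


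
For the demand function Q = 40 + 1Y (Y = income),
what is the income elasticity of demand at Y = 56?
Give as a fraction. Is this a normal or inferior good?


dQ/dY = 1
At Y = 56: Q = 40 + 1*56 = 96
Ey = (dQ/dY)(Y/Q) = 1 * 56 / 96 = 7/12
Since Ey > 0, this is a normal good.

7/12 (normal good)


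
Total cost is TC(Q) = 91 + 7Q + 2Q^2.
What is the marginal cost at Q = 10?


MC = dTC/dQ = 7 + 2*2*Q
At Q = 10:
MC = 7 + 4*10
MC = 7 + 40 = 47

47


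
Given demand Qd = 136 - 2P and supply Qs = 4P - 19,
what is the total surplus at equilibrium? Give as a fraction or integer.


Find equilibrium: 136 - 2P = 4P - 19
136 + 19 = 6P
P* = 155/6 = 155/6
Q* = 4*155/6 - 19 = 253/3
Inverse demand: P = 68 - Q/2, so P_max = 68
Inverse supply: P = 19/4 + Q/4, so P_min = 19/4
CS = (1/2) * 253/3 * (68 - 155/6) = 64009/36
PS = (1/2) * 253/3 * (155/6 - 19/4) = 64009/72
TS = CS + PS = 64009/36 + 64009/72 = 64009/24

64009/24


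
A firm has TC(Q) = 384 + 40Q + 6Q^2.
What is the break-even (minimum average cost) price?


AC(Q) = 384/Q + 40 + 6Q
To minimize: dAC/dQ = -384/Q^2 + 6 = 0
Q^2 = 384/6 = 64
Q* = 8
Min AC = 384/8 + 40 + 6*8
Min AC = 48 + 40 + 48 = 136

136


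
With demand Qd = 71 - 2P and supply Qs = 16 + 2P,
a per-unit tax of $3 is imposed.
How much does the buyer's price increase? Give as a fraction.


With a per-unit tax, the buyer's price increase depends on relative slopes.
Supply slope: d = 2, Demand slope: b = 2
Buyer's price increase = d * tax / (b + d)
= 2 * 3 / (2 + 2)
= 6 / 4 = 3/2

3/2


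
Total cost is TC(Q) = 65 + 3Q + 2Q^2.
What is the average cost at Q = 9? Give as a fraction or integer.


TC(9) = 65 + 3*9 + 2*9^2
TC(9) = 65 + 27 + 162 = 254
AC = TC/Q = 254/9 = 254/9

254/9


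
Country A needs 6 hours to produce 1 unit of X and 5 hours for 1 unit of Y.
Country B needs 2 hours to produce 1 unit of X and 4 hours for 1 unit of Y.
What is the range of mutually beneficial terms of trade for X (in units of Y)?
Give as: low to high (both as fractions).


Opportunity cost of X for Country A = hours_X / hours_Y = 6/5 = 6/5 units of Y
Opportunity cost of X for Country B = hours_X / hours_Y = 2/4 = 1/2 units of Y
Terms of trade must be between the two opportunity costs.
Range: 1/2 to 6/5

1/2 to 6/5


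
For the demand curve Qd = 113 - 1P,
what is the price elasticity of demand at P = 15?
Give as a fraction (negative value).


dQ/dP = -1
At P = 15: Q = 113 - 1*15 = 98
E = (dQ/dP)(P/Q) = (-1)(15/98) = -15/98

-15/98


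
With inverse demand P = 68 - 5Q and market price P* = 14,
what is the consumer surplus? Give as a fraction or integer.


Maximum willingness to pay (at Q=0): P_max = 68
Quantity demanded at P* = 14:
Q* = (68 - 14)/5 = 54/5
CS = (1/2) * Q* * (P_max - P*)
CS = (1/2) * 54/5 * (68 - 14)
CS = (1/2) * 54/5 * 54 = 1458/5

1458/5


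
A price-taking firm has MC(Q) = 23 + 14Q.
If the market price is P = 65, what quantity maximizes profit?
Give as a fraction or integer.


In perfect competition, profit is maximized where P = MC.
65 = 23 + 14Q
42 = 14Q
Q* = 42/14 = 3

3


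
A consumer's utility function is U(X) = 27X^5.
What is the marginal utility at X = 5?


MU = dU/dX = 27*5*X^(5-1)
MU = 135*X^4
At X = 5:
MU = 135 * 5^4
MU = 135 * 625 = 84375

84375


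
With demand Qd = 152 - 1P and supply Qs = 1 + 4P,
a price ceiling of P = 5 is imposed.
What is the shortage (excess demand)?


At P = 5:
Qd = 152 - 1*5 = 147
Qs = 1 + 4*5 = 21
Shortage = Qd - Qs = 147 - 21 = 126

126


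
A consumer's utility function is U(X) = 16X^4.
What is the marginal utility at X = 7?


MU = dU/dX = 16*4*X^(4-1)
MU = 64*X^3
At X = 7:
MU = 64 * 7^3
MU = 64 * 343 = 21952

21952


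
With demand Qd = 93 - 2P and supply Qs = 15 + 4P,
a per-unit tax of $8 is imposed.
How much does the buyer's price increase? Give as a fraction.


With a per-unit tax, the buyer's price increase depends on relative slopes.
Supply slope: d = 4, Demand slope: b = 2
Buyer's price increase = d * tax / (b + d)
= 4 * 8 / (2 + 4)
= 32 / 6 = 16/3

16/3


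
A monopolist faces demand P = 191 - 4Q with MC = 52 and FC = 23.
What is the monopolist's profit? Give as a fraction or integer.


MR = MC: 191 - 8Q = 52
Q* = 139/8
P* = 191 - 4*139/8 = 243/2
Profit = (P* - MC)*Q* - FC
= (243/2 - 52)*139/8 - 23
= 139/2*139/8 - 23
= 19321/16 - 23 = 18953/16

18953/16


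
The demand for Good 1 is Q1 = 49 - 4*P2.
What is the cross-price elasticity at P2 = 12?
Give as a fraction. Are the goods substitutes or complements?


dQ1/dP2 = -4
At P2 = 12: Q1 = 49 - 4*12 = 1
Exy = (dQ1/dP2)(P2/Q1) = -4 * 12 / 1 = -48
Since Exy < 0, the goods are complements.

-48 (complements)


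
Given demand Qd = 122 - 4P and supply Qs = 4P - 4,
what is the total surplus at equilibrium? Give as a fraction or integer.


Find equilibrium: 122 - 4P = 4P - 4
122 + 4 = 8P
P* = 126/8 = 63/4
Q* = 4*63/4 - 4 = 59
Inverse demand: P = 61/2 - Q/4, so P_max = 61/2
Inverse supply: P = 1 + Q/4, so P_min = 1
CS = (1/2) * 59 * (61/2 - 63/4) = 3481/8
PS = (1/2) * 59 * (63/4 - 1) = 3481/8
TS = CS + PS = 3481/8 + 3481/8 = 3481/4

3481/4


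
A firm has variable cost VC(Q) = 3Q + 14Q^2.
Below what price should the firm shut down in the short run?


AVC(Q) = VC(Q)/Q = 3 + 14Q
AVC is increasing in Q, so minimum AVC is at Q -> 0+.
Min AVC = 3
The firm should shut down if P < 3.

3


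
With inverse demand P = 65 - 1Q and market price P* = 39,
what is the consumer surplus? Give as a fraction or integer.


Maximum willingness to pay (at Q=0): P_max = 65
Quantity demanded at P* = 39:
Q* = (65 - 39)/1 = 26
CS = (1/2) * Q* * (P_max - P*)
CS = (1/2) * 26 * (65 - 39)
CS = (1/2) * 26 * 26 = 338

338


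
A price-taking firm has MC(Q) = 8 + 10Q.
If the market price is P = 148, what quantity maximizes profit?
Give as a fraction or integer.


In perfect competition, profit is maximized where P = MC.
148 = 8 + 10Q
140 = 10Q
Q* = 140/10 = 14

14


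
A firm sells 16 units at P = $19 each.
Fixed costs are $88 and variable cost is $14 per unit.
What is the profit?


Total Revenue = P * Q = 19 * 16 = $304
Total Cost = FC + VC*Q = 88 + 14*16 = $312
Profit = TR - TC = 304 - 312 = $-8

$-8


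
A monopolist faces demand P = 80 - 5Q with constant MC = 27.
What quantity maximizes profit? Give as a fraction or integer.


TR = P*Q = (80 - 5Q)Q = 80Q - 5Q^2
MR = dTR/dQ = 80 - 10Q
Set MR = MC:
80 - 10Q = 27
53 = 10Q
Q* = 53/10 = 53/10

53/10


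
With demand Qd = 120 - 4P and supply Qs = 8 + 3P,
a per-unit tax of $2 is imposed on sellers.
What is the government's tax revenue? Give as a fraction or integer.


With tax on sellers, new supply: Qs' = 8 + 3(P - 2)
= 2 + 3P
New equilibrium quantity:
Q_new = 368/7
Tax revenue = tax * Q_new = 2 * 368/7 = 736/7

736/7


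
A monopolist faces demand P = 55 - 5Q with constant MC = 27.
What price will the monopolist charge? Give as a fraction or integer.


MR = 55 - 10Q
Set MR = MC: 55 - 10Q = 27
Q* = 14/5
Substitute into demand:
P* = 55 - 5*14/5 = 41

41


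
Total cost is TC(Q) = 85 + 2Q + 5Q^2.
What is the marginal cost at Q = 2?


MC = dTC/dQ = 2 + 2*5*Q
At Q = 2:
MC = 2 + 10*2
MC = 2 + 20 = 22

22


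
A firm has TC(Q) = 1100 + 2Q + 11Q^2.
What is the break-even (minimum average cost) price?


AC(Q) = 1100/Q + 2 + 11Q
To minimize: dAC/dQ = -1100/Q^2 + 11 = 0
Q^2 = 1100/11 = 100
Q* = 10
Min AC = 1100/10 + 2 + 11*10
Min AC = 110 + 2 + 110 = 222

222


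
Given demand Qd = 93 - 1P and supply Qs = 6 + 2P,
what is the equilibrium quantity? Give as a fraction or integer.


First find equilibrium price:
93 - 1P = 6 + 2P
P* = 87/3 = 29
Then substitute into demand:
Q* = 93 - 1 * 29 = 64

64


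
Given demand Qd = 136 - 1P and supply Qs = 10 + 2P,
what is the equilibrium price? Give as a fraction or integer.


At equilibrium, Qd = Qs.
136 - 1P = 10 + 2P
136 - 10 = 1P + 2P
126 = 3P
P* = 126/3 = 42

42


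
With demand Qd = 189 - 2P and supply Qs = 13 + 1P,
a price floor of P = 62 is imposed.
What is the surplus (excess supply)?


At P = 62:
Qd = 189 - 2*62 = 65
Qs = 13 + 1*62 = 75
Surplus = Qs - Qd = 75 - 65 = 10

10


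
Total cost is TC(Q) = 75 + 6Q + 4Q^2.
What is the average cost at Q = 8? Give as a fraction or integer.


TC(8) = 75 + 6*8 + 4*8^2
TC(8) = 75 + 48 + 256 = 379
AC = TC/Q = 379/8 = 379/8

379/8


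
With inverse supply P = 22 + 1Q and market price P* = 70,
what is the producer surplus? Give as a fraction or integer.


Minimum supply price (at Q=0): P_min = 22
Quantity supplied at P* = 70:
Q* = (70 - 22)/1 = 48
PS = (1/2) * Q* * (P* - P_min)
PS = (1/2) * 48 * (70 - 22)
PS = (1/2) * 48 * 48 = 1152

1152


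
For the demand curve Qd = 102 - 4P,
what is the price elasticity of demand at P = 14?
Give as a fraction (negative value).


dQ/dP = -4
At P = 14: Q = 102 - 4*14 = 46
E = (dQ/dP)(P/Q) = (-4)(14/46) = -28/23

-28/23


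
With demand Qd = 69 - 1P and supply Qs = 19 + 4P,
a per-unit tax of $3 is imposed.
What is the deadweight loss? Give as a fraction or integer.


Pre-tax equilibrium quantity: Q* = 59
Post-tax equilibrium quantity: Q_tax = 283/5
Reduction in quantity: Q* - Q_tax = 12/5
DWL = (1/2) * tax * (Q* - Q_tax)
DWL = (1/2) * 3 * 12/5 = 18/5

18/5


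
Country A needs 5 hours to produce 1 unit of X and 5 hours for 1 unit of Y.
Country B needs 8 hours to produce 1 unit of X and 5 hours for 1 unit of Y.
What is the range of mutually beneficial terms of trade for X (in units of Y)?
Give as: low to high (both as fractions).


Opportunity cost of X for Country A = hours_X / hours_Y = 5/5 = 1 units of Y
Opportunity cost of X for Country B = hours_X / hours_Y = 8/5 = 8/5 units of Y
Terms of trade must be between the two opportunity costs.
Range: 1 to 8/5

1 to 8/5


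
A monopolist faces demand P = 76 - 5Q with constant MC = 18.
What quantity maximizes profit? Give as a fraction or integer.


TR = P*Q = (76 - 5Q)Q = 76Q - 5Q^2
MR = dTR/dQ = 76 - 10Q
Set MR = MC:
76 - 10Q = 18
58 = 10Q
Q* = 58/10 = 29/5

29/5


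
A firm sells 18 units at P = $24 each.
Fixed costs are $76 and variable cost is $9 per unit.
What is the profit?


Total Revenue = P * Q = 24 * 18 = $432
Total Cost = FC + VC*Q = 76 + 9*18 = $238
Profit = TR - TC = 432 - 238 = $194

$194


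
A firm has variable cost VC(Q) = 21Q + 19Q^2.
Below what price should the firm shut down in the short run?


AVC(Q) = VC(Q)/Q = 21 + 19Q
AVC is increasing in Q, so minimum AVC is at Q -> 0+.
Min AVC = 21
The firm should shut down if P < 21.

21


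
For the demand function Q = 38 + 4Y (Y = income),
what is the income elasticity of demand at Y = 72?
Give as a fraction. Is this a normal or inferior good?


dQ/dY = 4
At Y = 72: Q = 38 + 4*72 = 326
Ey = (dQ/dY)(Y/Q) = 4 * 72 / 326 = 144/163
Since Ey > 0, this is a normal good.

144/163 (normal good)


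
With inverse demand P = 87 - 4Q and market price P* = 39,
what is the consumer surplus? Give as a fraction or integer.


Maximum willingness to pay (at Q=0): P_max = 87
Quantity demanded at P* = 39:
Q* = (87 - 39)/4 = 12
CS = (1/2) * Q* * (P_max - P*)
CS = (1/2) * 12 * (87 - 39)
CS = (1/2) * 12 * 48 = 288

288


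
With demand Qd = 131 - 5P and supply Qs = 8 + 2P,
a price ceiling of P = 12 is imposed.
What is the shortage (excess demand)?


At P = 12:
Qd = 131 - 5*12 = 71
Qs = 8 + 2*12 = 32
Shortage = Qd - Qs = 71 - 32 = 39

39


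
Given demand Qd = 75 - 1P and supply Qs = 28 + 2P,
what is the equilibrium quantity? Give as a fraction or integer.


First find equilibrium price:
75 - 1P = 28 + 2P
P* = 47/3 = 47/3
Then substitute into demand:
Q* = 75 - 1 * 47/3 = 178/3

178/3


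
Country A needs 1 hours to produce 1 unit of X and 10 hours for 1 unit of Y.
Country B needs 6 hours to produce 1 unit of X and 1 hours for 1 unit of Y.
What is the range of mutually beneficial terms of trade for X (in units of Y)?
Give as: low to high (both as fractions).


Opportunity cost of X for Country A = hours_X / hours_Y = 1/10 = 1/10 units of Y
Opportunity cost of X for Country B = hours_X / hours_Y = 6/1 = 6 units of Y
Terms of trade must be between the two opportunity costs.
Range: 1/10 to 6

1/10 to 6


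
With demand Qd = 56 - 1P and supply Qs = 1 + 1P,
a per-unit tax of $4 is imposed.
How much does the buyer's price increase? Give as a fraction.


With a per-unit tax, the buyer's price increase depends on relative slopes.
Supply slope: d = 1, Demand slope: b = 1
Buyer's price increase = d * tax / (b + d)
= 1 * 4 / (1 + 1)
= 4 / 2 = 2

2


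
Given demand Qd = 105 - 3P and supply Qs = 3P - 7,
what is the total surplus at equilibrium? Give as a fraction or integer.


Find equilibrium: 105 - 3P = 3P - 7
105 + 7 = 6P
P* = 112/6 = 56/3
Q* = 3*56/3 - 7 = 49
Inverse demand: P = 35 - Q/3, so P_max = 35
Inverse supply: P = 7/3 + Q/3, so P_min = 7/3
CS = (1/2) * 49 * (35 - 56/3) = 2401/6
PS = (1/2) * 49 * (56/3 - 7/3) = 2401/6
TS = CS + PS = 2401/6 + 2401/6 = 2401/3

2401/3


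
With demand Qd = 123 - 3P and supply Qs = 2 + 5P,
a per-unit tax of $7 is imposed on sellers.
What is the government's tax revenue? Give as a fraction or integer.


With tax on sellers, new supply: Qs' = 2 + 5(P - 7)
= 5P - 33
New equilibrium quantity:
Q_new = 129/2
Tax revenue = tax * Q_new = 7 * 129/2 = 903/2

903/2


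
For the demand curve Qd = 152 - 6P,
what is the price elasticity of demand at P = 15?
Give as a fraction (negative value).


dQ/dP = -6
At P = 15: Q = 152 - 6*15 = 62
E = (dQ/dP)(P/Q) = (-6)(15/62) = -45/31

-45/31


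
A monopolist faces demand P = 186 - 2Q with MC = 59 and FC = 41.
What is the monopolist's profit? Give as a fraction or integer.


MR = MC: 186 - 4Q = 59
Q* = 127/4
P* = 186 - 2*127/4 = 245/2
Profit = (P* - MC)*Q* - FC
= (245/2 - 59)*127/4 - 41
= 127/2*127/4 - 41
= 16129/8 - 41 = 15801/8

15801/8


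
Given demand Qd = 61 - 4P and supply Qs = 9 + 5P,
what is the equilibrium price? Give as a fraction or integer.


At equilibrium, Qd = Qs.
61 - 4P = 9 + 5P
61 - 9 = 4P + 5P
52 = 9P
P* = 52/9 = 52/9

52/9


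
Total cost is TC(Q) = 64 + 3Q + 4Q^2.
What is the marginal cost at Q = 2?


MC = dTC/dQ = 3 + 2*4*Q
At Q = 2:
MC = 3 + 8*2
MC = 3 + 16 = 19

19


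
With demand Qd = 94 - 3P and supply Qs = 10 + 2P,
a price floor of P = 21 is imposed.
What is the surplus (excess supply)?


At P = 21:
Qd = 94 - 3*21 = 31
Qs = 10 + 2*21 = 52
Surplus = Qs - Qd = 52 - 31 = 21

21


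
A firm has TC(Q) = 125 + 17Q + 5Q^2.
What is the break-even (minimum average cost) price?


AC(Q) = 125/Q + 17 + 5Q
To minimize: dAC/dQ = -125/Q^2 + 5 = 0
Q^2 = 125/5 = 25
Q* = 5
Min AC = 125/5 + 17 + 5*5
Min AC = 25 + 17 + 25 = 67

67


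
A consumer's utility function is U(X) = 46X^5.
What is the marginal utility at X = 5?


MU = dU/dX = 46*5*X^(5-1)
MU = 230*X^4
At X = 5:
MU = 230 * 5^4
MU = 230 * 625 = 143750

143750


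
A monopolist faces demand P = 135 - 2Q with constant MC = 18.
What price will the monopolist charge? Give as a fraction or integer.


MR = 135 - 4Q
Set MR = MC: 135 - 4Q = 18
Q* = 117/4
Substitute into demand:
P* = 135 - 2*117/4 = 153/2

153/2


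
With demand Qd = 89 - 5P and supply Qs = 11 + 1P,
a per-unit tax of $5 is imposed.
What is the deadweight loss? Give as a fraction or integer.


Pre-tax equilibrium quantity: Q* = 24
Post-tax equilibrium quantity: Q_tax = 119/6
Reduction in quantity: Q* - Q_tax = 25/6
DWL = (1/2) * tax * (Q* - Q_tax)
DWL = (1/2) * 5 * 25/6 = 125/12

125/12


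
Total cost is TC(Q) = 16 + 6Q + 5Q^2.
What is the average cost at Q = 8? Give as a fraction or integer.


TC(8) = 16 + 6*8 + 5*8^2
TC(8) = 16 + 48 + 320 = 384
AC = TC/Q = 384/8 = 48

48


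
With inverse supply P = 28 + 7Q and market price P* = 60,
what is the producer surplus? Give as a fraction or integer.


Minimum supply price (at Q=0): P_min = 28
Quantity supplied at P* = 60:
Q* = (60 - 28)/7 = 32/7
PS = (1/2) * Q* * (P* - P_min)
PS = (1/2) * 32/7 * (60 - 28)
PS = (1/2) * 32/7 * 32 = 512/7

512/7


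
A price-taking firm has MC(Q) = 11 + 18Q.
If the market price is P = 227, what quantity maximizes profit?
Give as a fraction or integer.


In perfect competition, profit is maximized where P = MC.
227 = 11 + 18Q
216 = 18Q
Q* = 216/18 = 12

12


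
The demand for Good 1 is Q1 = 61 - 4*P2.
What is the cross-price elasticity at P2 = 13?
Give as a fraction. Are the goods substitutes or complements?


dQ1/dP2 = -4
At P2 = 13: Q1 = 61 - 4*13 = 9
Exy = (dQ1/dP2)(P2/Q1) = -4 * 13 / 9 = -52/9
Since Exy < 0, the goods are complements.

-52/9 (complements)


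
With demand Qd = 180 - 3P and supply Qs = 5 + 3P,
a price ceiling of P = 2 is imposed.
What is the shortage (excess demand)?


At P = 2:
Qd = 180 - 3*2 = 174
Qs = 5 + 3*2 = 11
Shortage = Qd - Qs = 174 - 11 = 163

163


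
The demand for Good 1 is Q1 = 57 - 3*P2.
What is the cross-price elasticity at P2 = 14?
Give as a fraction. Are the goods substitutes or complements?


dQ1/dP2 = -3
At P2 = 14: Q1 = 57 - 3*14 = 15
Exy = (dQ1/dP2)(P2/Q1) = -3 * 14 / 15 = -14/5
Since Exy < 0, the goods are complements.

-14/5 (complements)


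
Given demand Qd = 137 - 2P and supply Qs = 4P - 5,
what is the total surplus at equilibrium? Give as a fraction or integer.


Find equilibrium: 137 - 2P = 4P - 5
137 + 5 = 6P
P* = 142/6 = 71/3
Q* = 4*71/3 - 5 = 269/3
Inverse demand: P = 137/2 - Q/2, so P_max = 137/2
Inverse supply: P = 5/4 + Q/4, so P_min = 5/4
CS = (1/2) * 269/3 * (137/2 - 71/3) = 72361/36
PS = (1/2) * 269/3 * (71/3 - 5/4) = 72361/72
TS = CS + PS = 72361/36 + 72361/72 = 72361/24

72361/24


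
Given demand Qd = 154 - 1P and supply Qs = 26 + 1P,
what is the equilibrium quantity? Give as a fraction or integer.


First find equilibrium price:
154 - 1P = 26 + 1P
P* = 128/2 = 64
Then substitute into demand:
Q* = 154 - 1 * 64 = 90

90


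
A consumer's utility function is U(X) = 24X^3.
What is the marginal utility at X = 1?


MU = dU/dX = 24*3*X^(3-1)
MU = 72*X^2
At X = 1:
MU = 72 * 1^2
MU = 72 * 1 = 72

72


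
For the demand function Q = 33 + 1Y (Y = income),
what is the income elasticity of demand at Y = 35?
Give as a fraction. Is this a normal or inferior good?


dQ/dY = 1
At Y = 35: Q = 33 + 1*35 = 68
Ey = (dQ/dY)(Y/Q) = 1 * 35 / 68 = 35/68
Since Ey > 0, this is a normal good.

35/68 (normal good)


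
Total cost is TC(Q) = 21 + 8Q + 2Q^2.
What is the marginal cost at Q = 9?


MC = dTC/dQ = 8 + 2*2*Q
At Q = 9:
MC = 8 + 4*9
MC = 8 + 36 = 44

44


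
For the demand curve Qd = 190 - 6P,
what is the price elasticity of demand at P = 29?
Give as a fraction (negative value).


dQ/dP = -6
At P = 29: Q = 190 - 6*29 = 16
E = (dQ/dP)(P/Q) = (-6)(29/16) = -87/8

-87/8


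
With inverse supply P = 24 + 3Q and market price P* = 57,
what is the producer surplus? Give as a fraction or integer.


Minimum supply price (at Q=0): P_min = 24
Quantity supplied at P* = 57:
Q* = (57 - 24)/3 = 11
PS = (1/2) * Q* * (P* - P_min)
PS = (1/2) * 11 * (57 - 24)
PS = (1/2) * 11 * 33 = 363/2

363/2


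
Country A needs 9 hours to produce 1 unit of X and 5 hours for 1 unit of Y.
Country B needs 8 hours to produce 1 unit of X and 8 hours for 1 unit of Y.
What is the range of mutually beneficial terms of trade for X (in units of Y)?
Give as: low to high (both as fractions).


Opportunity cost of X for Country A = hours_X / hours_Y = 9/5 = 9/5 units of Y
Opportunity cost of X for Country B = hours_X / hours_Y = 8/8 = 1 units of Y
Terms of trade must be between the two opportunity costs.
Range: 1 to 9/5

1 to 9/5


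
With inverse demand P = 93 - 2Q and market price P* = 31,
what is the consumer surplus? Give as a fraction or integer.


Maximum willingness to pay (at Q=0): P_max = 93
Quantity demanded at P* = 31:
Q* = (93 - 31)/2 = 31
CS = (1/2) * Q* * (P_max - P*)
CS = (1/2) * 31 * (93 - 31)
CS = (1/2) * 31 * 62 = 961

961


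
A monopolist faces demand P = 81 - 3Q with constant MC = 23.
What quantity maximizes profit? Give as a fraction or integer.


TR = P*Q = (81 - 3Q)Q = 81Q - 3Q^2
MR = dTR/dQ = 81 - 6Q
Set MR = MC:
81 - 6Q = 23
58 = 6Q
Q* = 58/6 = 29/3

29/3


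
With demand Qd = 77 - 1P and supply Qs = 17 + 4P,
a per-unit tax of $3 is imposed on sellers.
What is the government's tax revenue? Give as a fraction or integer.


With tax on sellers, new supply: Qs' = 17 + 4(P - 3)
= 5 + 4P
New equilibrium quantity:
Q_new = 313/5
Tax revenue = tax * Q_new = 3 * 313/5 = 939/5

939/5


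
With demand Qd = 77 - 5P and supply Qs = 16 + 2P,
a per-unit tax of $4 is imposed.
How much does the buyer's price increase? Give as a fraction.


With a per-unit tax, the buyer's price increase depends on relative slopes.
Supply slope: d = 2, Demand slope: b = 5
Buyer's price increase = d * tax / (b + d)
= 2 * 4 / (5 + 2)
= 8 / 7 = 8/7

8/7


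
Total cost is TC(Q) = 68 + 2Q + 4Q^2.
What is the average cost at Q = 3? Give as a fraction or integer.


TC(3) = 68 + 2*3 + 4*3^2
TC(3) = 68 + 6 + 36 = 110
AC = TC/Q = 110/3 = 110/3

110/3


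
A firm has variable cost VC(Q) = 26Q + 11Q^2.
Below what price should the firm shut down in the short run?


AVC(Q) = VC(Q)/Q = 26 + 11Q
AVC is increasing in Q, so minimum AVC is at Q -> 0+.
Min AVC = 26
The firm should shut down if P < 26.

26


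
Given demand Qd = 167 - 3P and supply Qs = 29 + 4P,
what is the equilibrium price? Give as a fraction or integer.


At equilibrium, Qd = Qs.
167 - 3P = 29 + 4P
167 - 29 = 3P + 4P
138 = 7P
P* = 138/7 = 138/7

138/7


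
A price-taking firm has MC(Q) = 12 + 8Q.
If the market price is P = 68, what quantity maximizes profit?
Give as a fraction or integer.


In perfect competition, profit is maximized where P = MC.
68 = 12 + 8Q
56 = 8Q
Q* = 56/8 = 7

7


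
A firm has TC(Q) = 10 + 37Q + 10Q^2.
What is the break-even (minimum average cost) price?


AC(Q) = 10/Q + 37 + 10Q
To minimize: dAC/dQ = -10/Q^2 + 10 = 0
Q^2 = 10/10 = 1
Q* = 1
Min AC = 10/1 + 37 + 10*1
Min AC = 10 + 37 + 10 = 57

57


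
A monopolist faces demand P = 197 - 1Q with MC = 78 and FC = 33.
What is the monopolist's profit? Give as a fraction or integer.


MR = MC: 197 - 2Q = 78
Q* = 119/2
P* = 197 - 1*119/2 = 275/2
Profit = (P* - MC)*Q* - FC
= (275/2 - 78)*119/2 - 33
= 119/2*119/2 - 33
= 14161/4 - 33 = 14029/4

14029/4


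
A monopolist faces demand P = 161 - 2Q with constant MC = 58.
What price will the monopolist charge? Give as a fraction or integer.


MR = 161 - 4Q
Set MR = MC: 161 - 4Q = 58
Q* = 103/4
Substitute into demand:
P* = 161 - 2*103/4 = 219/2

219/2


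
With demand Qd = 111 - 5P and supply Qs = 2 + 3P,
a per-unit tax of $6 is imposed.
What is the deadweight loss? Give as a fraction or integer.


Pre-tax equilibrium quantity: Q* = 343/8
Post-tax equilibrium quantity: Q_tax = 253/8
Reduction in quantity: Q* - Q_tax = 45/4
DWL = (1/2) * tax * (Q* - Q_tax)
DWL = (1/2) * 6 * 45/4 = 135/4

135/4


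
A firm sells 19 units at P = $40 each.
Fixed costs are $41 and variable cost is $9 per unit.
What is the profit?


Total Revenue = P * Q = 40 * 19 = $760
Total Cost = FC + VC*Q = 41 + 9*19 = $212
Profit = TR - TC = 760 - 212 = $548

$548


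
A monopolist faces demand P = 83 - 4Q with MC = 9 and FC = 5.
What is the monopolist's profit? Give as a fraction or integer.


MR = MC: 83 - 8Q = 9
Q* = 37/4
P* = 83 - 4*37/4 = 46
Profit = (P* - MC)*Q* - FC
= (46 - 9)*37/4 - 5
= 37*37/4 - 5
= 1369/4 - 5 = 1349/4

1349/4


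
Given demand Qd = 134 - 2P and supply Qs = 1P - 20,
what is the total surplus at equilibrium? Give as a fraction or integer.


Find equilibrium: 134 - 2P = 1P - 20
134 + 20 = 3P
P* = 154/3 = 154/3
Q* = 1*154/3 - 20 = 94/3
Inverse demand: P = 67 - Q/2, so P_max = 67
Inverse supply: P = 20 + Q/1, so P_min = 20
CS = (1/2) * 94/3 * (67 - 154/3) = 2209/9
PS = (1/2) * 94/3 * (154/3 - 20) = 4418/9
TS = CS + PS = 2209/9 + 4418/9 = 2209/3

2209/3


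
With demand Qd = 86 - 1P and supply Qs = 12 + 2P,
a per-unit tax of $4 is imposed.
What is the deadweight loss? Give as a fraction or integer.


Pre-tax equilibrium quantity: Q* = 184/3
Post-tax equilibrium quantity: Q_tax = 176/3
Reduction in quantity: Q* - Q_tax = 8/3
DWL = (1/2) * tax * (Q* - Q_tax)
DWL = (1/2) * 4 * 8/3 = 16/3

16/3


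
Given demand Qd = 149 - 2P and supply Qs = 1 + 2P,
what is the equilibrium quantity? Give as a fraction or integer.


First find equilibrium price:
149 - 2P = 1 + 2P
P* = 148/4 = 37
Then substitute into demand:
Q* = 149 - 2 * 37 = 75

75


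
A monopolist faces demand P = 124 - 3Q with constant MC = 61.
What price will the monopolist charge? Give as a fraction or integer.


MR = 124 - 6Q
Set MR = MC: 124 - 6Q = 61
Q* = 21/2
Substitute into demand:
P* = 124 - 3*21/2 = 185/2

185/2


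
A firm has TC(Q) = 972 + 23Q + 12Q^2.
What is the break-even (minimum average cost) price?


AC(Q) = 972/Q + 23 + 12Q
To minimize: dAC/dQ = -972/Q^2 + 12 = 0
Q^2 = 972/12 = 81
Q* = 9
Min AC = 972/9 + 23 + 12*9
Min AC = 108 + 23 + 108 = 239

239


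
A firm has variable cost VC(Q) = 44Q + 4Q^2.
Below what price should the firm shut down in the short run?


AVC(Q) = VC(Q)/Q = 44 + 4Q
AVC is increasing in Q, so minimum AVC is at Q -> 0+.
Min AVC = 44
The firm should shut down if P < 44.

44


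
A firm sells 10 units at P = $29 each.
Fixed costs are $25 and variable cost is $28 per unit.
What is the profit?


Total Revenue = P * Q = 29 * 10 = $290
Total Cost = FC + VC*Q = 25 + 28*10 = $305
Profit = TR - TC = 290 - 305 = $-15

$-15


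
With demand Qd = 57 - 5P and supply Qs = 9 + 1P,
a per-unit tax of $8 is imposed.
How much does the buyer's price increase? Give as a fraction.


With a per-unit tax, the buyer's price increase depends on relative slopes.
Supply slope: d = 1, Demand slope: b = 5
Buyer's price increase = d * tax / (b + d)
= 1 * 8 / (5 + 1)
= 8 / 6 = 4/3

4/3


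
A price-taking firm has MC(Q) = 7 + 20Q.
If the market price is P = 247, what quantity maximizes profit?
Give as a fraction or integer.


In perfect competition, profit is maximized where P = MC.
247 = 7 + 20Q
240 = 20Q
Q* = 240/20 = 12

12


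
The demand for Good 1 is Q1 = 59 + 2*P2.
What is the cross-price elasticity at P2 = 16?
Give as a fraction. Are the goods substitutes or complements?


dQ1/dP2 = 2
At P2 = 16: Q1 = 59 + 2*16 = 91
Exy = (dQ1/dP2)(P2/Q1) = 2 * 16 / 91 = 32/91
Since Exy > 0, the goods are substitutes.

32/91 (substitutes)


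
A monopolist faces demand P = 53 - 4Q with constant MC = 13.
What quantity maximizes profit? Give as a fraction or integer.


TR = P*Q = (53 - 4Q)Q = 53Q - 4Q^2
MR = dTR/dQ = 53 - 8Q
Set MR = MC:
53 - 8Q = 13
40 = 8Q
Q* = 40/8 = 5

5


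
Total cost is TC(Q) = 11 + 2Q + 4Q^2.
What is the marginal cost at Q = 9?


MC = dTC/dQ = 2 + 2*4*Q
At Q = 9:
MC = 2 + 8*9
MC = 2 + 72 = 74

74


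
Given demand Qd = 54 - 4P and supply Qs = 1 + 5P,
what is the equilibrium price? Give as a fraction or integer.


At equilibrium, Qd = Qs.
54 - 4P = 1 + 5P
54 - 1 = 4P + 5P
53 = 9P
P* = 53/9 = 53/9

53/9


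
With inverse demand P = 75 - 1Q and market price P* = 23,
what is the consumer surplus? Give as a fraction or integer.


Maximum willingness to pay (at Q=0): P_max = 75
Quantity demanded at P* = 23:
Q* = (75 - 23)/1 = 52
CS = (1/2) * Q* * (P_max - P*)
CS = (1/2) * 52 * (75 - 23)
CS = (1/2) * 52 * 52 = 1352

1352


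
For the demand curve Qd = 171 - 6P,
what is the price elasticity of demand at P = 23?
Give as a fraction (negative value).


dQ/dP = -6
At P = 23: Q = 171 - 6*23 = 33
E = (dQ/dP)(P/Q) = (-6)(23/33) = -46/11

-46/11


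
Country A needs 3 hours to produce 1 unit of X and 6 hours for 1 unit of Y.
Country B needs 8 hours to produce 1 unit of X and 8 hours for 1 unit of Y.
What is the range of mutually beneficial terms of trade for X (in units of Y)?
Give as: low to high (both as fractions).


Opportunity cost of X for Country A = hours_X / hours_Y = 3/6 = 1/2 units of Y
Opportunity cost of X for Country B = hours_X / hours_Y = 8/8 = 1 units of Y
Terms of trade must be between the two opportunity costs.
Range: 1/2 to 1

1/2 to 1


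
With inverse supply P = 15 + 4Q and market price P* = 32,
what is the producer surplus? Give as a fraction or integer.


Minimum supply price (at Q=0): P_min = 15
Quantity supplied at P* = 32:
Q* = (32 - 15)/4 = 17/4
PS = (1/2) * Q* * (P* - P_min)
PS = (1/2) * 17/4 * (32 - 15)
PS = (1/2) * 17/4 * 17 = 289/8

289/8


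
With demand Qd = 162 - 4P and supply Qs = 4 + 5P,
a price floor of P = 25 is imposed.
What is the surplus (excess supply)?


At P = 25:
Qd = 162 - 4*25 = 62
Qs = 4 + 5*25 = 129
Surplus = Qs - Qd = 129 - 62 = 67

67


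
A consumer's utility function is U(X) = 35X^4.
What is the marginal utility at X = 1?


MU = dU/dX = 35*4*X^(4-1)
MU = 140*X^3
At X = 1:
MU = 140 * 1^3
MU = 140 * 1 = 140

140


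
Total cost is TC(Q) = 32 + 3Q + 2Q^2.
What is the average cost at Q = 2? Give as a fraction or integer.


TC(2) = 32 + 3*2 + 2*2^2
TC(2) = 32 + 6 + 8 = 46
AC = TC/Q = 46/2 = 23

23


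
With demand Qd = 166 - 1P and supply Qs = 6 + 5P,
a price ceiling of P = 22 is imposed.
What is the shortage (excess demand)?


At P = 22:
Qd = 166 - 1*22 = 144
Qs = 6 + 5*22 = 116
Shortage = Qd - Qs = 144 - 116 = 28

28


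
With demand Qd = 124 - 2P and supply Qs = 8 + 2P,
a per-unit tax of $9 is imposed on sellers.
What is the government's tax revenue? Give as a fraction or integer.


With tax on sellers, new supply: Qs' = 8 + 2(P - 9)
= 2P - 10
New equilibrium quantity:
Q_new = 57
Tax revenue = tax * Q_new = 9 * 57 = 513

513


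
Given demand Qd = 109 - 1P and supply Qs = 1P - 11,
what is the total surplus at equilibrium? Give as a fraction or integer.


Find equilibrium: 109 - 1P = 1P - 11
109 + 11 = 2P
P* = 120/2 = 60
Q* = 1*60 - 11 = 49
Inverse demand: P = 109 - Q/1, so P_max = 109
Inverse supply: P = 11 + Q/1, so P_min = 11
CS = (1/2) * 49 * (109 - 60) = 2401/2
PS = (1/2) * 49 * (60 - 11) = 2401/2
TS = CS + PS = 2401/2 + 2401/2 = 2401

2401


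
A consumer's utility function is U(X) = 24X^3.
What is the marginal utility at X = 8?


MU = dU/dX = 24*3*X^(3-1)
MU = 72*X^2
At X = 8:
MU = 72 * 8^2
MU = 72 * 64 = 4608

4608


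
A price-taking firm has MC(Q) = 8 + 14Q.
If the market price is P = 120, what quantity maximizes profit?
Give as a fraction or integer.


In perfect competition, profit is maximized where P = MC.
120 = 8 + 14Q
112 = 14Q
Q* = 112/14 = 8

8


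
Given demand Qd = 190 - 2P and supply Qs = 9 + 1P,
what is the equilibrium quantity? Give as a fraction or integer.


First find equilibrium price:
190 - 2P = 9 + 1P
P* = 181/3 = 181/3
Then substitute into demand:
Q* = 190 - 2 * 181/3 = 208/3

208/3


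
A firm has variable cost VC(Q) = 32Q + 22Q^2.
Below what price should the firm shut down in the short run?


AVC(Q) = VC(Q)/Q = 32 + 22Q
AVC is increasing in Q, so minimum AVC is at Q -> 0+.
Min AVC = 32
The firm should shut down if P < 32.

32
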